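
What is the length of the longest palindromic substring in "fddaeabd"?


Input: "fddaeabd"
Checking substrings for palindromes:
  [3:6] "aea" (len 3) => palindrome
  [1:3] "dd" (len 2) => palindrome
Longest palindromic substring: "aea" with length 3

3


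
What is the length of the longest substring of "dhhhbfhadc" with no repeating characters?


Input: "dhhhbfhadc"
Sliding window (track last position of each char):
  Position 0 ('d'): window [0,0] length 1 -- new best
  Position 1 ('h'): window [0,1] length 2 -- new best
  Position 2 ('h'): repeat (last at 1), move window start to 2
  Position 2 ('h'): window [2,2] length 1
  Position 3 ('h'): repeat (last at 2), move window start to 3
  Position 3 ('h'): window [3,3] length 1
  Position 4 ('b'): window [3,4] length 2
  Position 5 ('f'): window [3,5] length 3 -- new best
  Position 6 ('h'): repeat (last at 3), move window start to 4
  Position 6 ('h'): window [4,6] length 3
  Position 7 ('a'): window [4,7] length 4 -- new best
  Position 8 ('d'): window [4,8] length 5 -- new best
  Position 9 ('c'): window [4,9] length 6 -- new best
Longest substring with no repeats: "bfhadc" with length 6

6


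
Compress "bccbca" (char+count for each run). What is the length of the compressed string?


Input: bccbca
Runs:
  'b' x 1 => "b1"
  'c' x 2 => "c2"
  'b' x 1 => "b1"
  'c' x 1 => "c1"
  'a' x 1 => "a1"
Compressed: "b1c2b1c1a1"
Compressed length: 10

10


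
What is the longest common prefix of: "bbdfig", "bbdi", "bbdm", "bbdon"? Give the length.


Words: bbdfig, bbdi, bbdm, bbdon
  Position 0: all 'b' => match
  Position 1: all 'b' => match
  Position 2: all 'd' => match
  Position 3: ('f', 'i', 'm', 'o') => mismatch, stop
LCP = "bbd" (length 3)

3


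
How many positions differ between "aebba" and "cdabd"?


Comparing "aebba" and "cdabd" position by position:
  Position 0: 'a' vs 'c' => DIFFER
  Position 1: 'e' vs 'd' => DIFFER
  Position 2: 'b' vs 'a' => DIFFER
  Position 3: 'b' vs 'b' => same
  Position 4: 'a' vs 'd' => DIFFER
Positions that differ: 4

4


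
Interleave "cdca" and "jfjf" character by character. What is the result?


Interleaving "cdca" and "jfjf":
  Position 0: 'c' from first, 'j' from second => "cj"
  Position 1: 'd' from first, 'f' from second => "df"
  Position 2: 'c' from first, 'j' from second => "cj"
  Position 3: 'a' from first, 'f' from second => "af"
Result: cjdfcjaf

cjdfcjaf


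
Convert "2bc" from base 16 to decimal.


Input: "2bc" in base 16
Positional expansion:
  Digit '2' (value 2) x 16^2 = 512
  Digit 'b' (value 11) x 16^1 = 176
  Digit 'c' (value 12) x 16^0 = 12
Sum = 700

700


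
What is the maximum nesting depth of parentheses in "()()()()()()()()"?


Input: "()()()()()()()()"
Tracking depth:
  Position 0 '(': depth becomes 1
  Position 1 ')': depth becomes 0
  Position 2 '(': depth becomes 1
  Position 3 ')': depth becomes 0
  Position 4 '(': depth becomes 1
  Position 5 ')': depth becomes 0
  Position 6 '(': depth becomes 1
  Position 7 ')': depth becomes 0
  Position 8 '(': depth becomes 1
  Position 9 ')': depth becomes 0
  Position 10 '(': depth becomes 1
  Position 11 ')': depth becomes 0
  Position 12 '(': depth becomes 1
  Position 13 ')': depth becomes 0
  Position 14 '(': depth becomes 1
  Position 15 ')': depth becomes 0
Maximum depth reached: 1

1


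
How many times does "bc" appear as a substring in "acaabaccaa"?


Searching for "bc" in "acaabaccaa"
Scanning each position:
  Position 0: "ac" => no
  Position 1: "ca" => no
  Position 2: "aa" => no
  Position 3: "ab" => no
  Position 4: "ba" => no
  Position 5: "ac" => no
  Position 6: "cc" => no
  Position 7: "ca" => no
  Position 8: "aa" => no
Total occurrences: 0

0


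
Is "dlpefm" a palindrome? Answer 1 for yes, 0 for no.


Input: dlpefm
Reversed: mfepld
  Compare pos 0 ('d') with pos 5 ('m'): MISMATCH
  Compare pos 1 ('l') with pos 4 ('f'): MISMATCH
  Compare pos 2 ('p') with pos 3 ('e'): MISMATCH
Result: not a palindrome

0


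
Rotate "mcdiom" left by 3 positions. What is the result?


Input: "mcdiom", rotate left by 3
First 3 characters: "mcd"
Remaining characters: "iom"
Concatenate remaining + first: "iom" + "mcd" = "iommcd"

iommcd


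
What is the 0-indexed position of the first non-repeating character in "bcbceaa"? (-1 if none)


Input: bcbceaa
Character frequencies:
  'a': 2
  'b': 2
  'c': 2
  'e': 1
Scanning left to right for freq == 1:
  Position 0 ('b'): freq=2, skip
  Position 1 ('c'): freq=2, skip
  Position 2 ('b'): freq=2, skip
  Position 3 ('c'): freq=2, skip
  Position 4 ('e'): unique! => answer = 4

4


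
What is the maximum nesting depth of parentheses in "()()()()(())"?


Input: "()()()()(())"
Tracking depth:
  Position 0 '(': depth becomes 1
  Position 1 ')': depth becomes 0
  Position 2 '(': depth becomes 1
  Position 3 ')': depth becomes 0
  Position 4 '(': depth becomes 1
  Position 5 ')': depth becomes 0
  Position 6 '(': depth becomes 1
  Position 7 ')': depth becomes 0
  Position 8 '(': depth becomes 1
  Position 9 '(': depth becomes 2
  Position 10 ')': depth becomes 1
  Position 11 ')': depth becomes 0
Maximum depth reached: 2

2


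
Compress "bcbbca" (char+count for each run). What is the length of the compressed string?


Input: bcbbca
Runs:
  'b' x 1 => "b1"
  'c' x 1 => "c1"
  'b' x 2 => "b2"
  'c' x 1 => "c1"
  'a' x 1 => "a1"
Compressed: "b1c1b2c1a1"
Compressed length: 10

10


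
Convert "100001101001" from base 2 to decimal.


Input: "100001101001" in base 2
Positional expansion:
  Digit '1' (value 1) x 2^11 = 2048
  Digit '0' (value 0) x 2^10 = 0
  Digit '0' (value 0) x 2^9 = 0
  Digit '0' (value 0) x 2^8 = 0
  Digit '0' (value 0) x 2^7 = 0
  Digit '1' (value 1) x 2^6 = 64
  Digit '1' (value 1) x 2^5 = 32
  Digit '0' (value 0) x 2^4 = 0
  Digit '1' (value 1) x 2^3 = 8
  Digit '0' (value 0) x 2^2 = 0
  Digit '0' (value 0) x 2^1 = 0
  Digit '1' (value 1) x 2^0 = 1
Sum = 2153

2153


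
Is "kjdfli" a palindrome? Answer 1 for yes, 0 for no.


Input: kjdfli
Reversed: ilfdjk
  Compare pos 0 ('k') with pos 5 ('i'): MISMATCH
  Compare pos 1 ('j') with pos 4 ('l'): MISMATCH
  Compare pos 2 ('d') with pos 3 ('f'): MISMATCH
Result: not a palindrome

0


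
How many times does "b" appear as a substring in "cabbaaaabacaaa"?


Searching for "b" in "cabbaaaabacaaa"
Scanning each position:
  Position 0: "c" => no
  Position 1: "a" => no
  Position 2: "b" => MATCH
  Position 3: "b" => MATCH
  Position 4: "a" => no
  Position 5: "a" => no
  Position 6: "a" => no
  Position 7: "a" => no
  Position 8: "b" => MATCH
  Position 9: "a" => no
  Position 10: "c" => no
  Position 11: "a" => no
  Position 12: "a" => no
  Position 13: "a" => no
Total occurrences: 3

3


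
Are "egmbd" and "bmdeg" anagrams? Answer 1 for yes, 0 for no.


Strings: "egmbd", "bmdeg"
Sorted first:  bdegm
Sorted second: bdegm
Sorted forms match => anagrams

1


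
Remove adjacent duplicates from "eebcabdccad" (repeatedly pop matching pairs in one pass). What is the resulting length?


Input: eebcabdccad
Stack-based adjacent duplicate removal:
  Read 'e': push. Stack: e
  Read 'e': matches stack top 'e' => pop. Stack: (empty)
  Read 'b': push. Stack: b
  Read 'c': push. Stack: bc
  Read 'a': push. Stack: bca
  Read 'b': push. Stack: bcab
  Read 'd': push. Stack: bcabd
  Read 'c': push. Stack: bcabdc
  Read 'c': matches stack top 'c' => pop. Stack: bcabd
  Read 'a': push. Stack: bcabda
  Read 'd': push. Stack: bcabdad
Final stack: "bcabdad" (length 7)

7


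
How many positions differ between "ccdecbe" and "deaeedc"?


Comparing "ccdecbe" and "deaeedc" position by position:
  Position 0: 'c' vs 'd' => DIFFER
  Position 1: 'c' vs 'e' => DIFFER
  Position 2: 'd' vs 'a' => DIFFER
  Position 3: 'e' vs 'e' => same
  Position 4: 'c' vs 'e' => DIFFER
  Position 5: 'b' vs 'd' => DIFFER
  Position 6: 'e' vs 'c' => DIFFER
Positions that differ: 6

6


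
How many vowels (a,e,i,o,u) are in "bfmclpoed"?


Input: bfmclpoed
Checking each character:
  'b' at position 0: consonant
  'f' at position 1: consonant
  'm' at position 2: consonant
  'c' at position 3: consonant
  'l' at position 4: consonant
  'p' at position 5: consonant
  'o' at position 6: vowel (running total: 1)
  'e' at position 7: vowel (running total: 2)
  'd' at position 8: consonant
Total vowels: 2

2


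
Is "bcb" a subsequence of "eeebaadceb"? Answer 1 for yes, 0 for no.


Check if "bcb" is a subsequence of "eeebaadceb"
Greedy scan:
  Position 0 ('e'): no match needed
  Position 1 ('e'): no match needed
  Position 2 ('e'): no match needed
  Position 3 ('b'): matches sub[0] = 'b'
  Position 4 ('a'): no match needed
  Position 5 ('a'): no match needed
  Position 6 ('d'): no match needed
  Position 7 ('c'): matches sub[1] = 'c'
  Position 8 ('e'): no match needed
  Position 9 ('b'): matches sub[2] = 'b'
All 3 characters matched => is a subsequence

1


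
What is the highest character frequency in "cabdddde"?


Input: cabdddde
Character counts:
  'a': 1
  'b': 1
  'c': 1
  'd': 4
  'e': 1
Maximum frequency: 4

4


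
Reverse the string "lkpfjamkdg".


Input: lkpfjamkdg
Reading characters right to left:
  Position 9: 'g'
  Position 8: 'd'
  Position 7: 'k'
  Position 6: 'm'
  Position 5: 'a'
  Position 4: 'j'
  Position 3: 'f'
  Position 2: 'p'
  Position 1: 'k'
  Position 0: 'l'
Reversed: gdkmajfpkl

gdkmajfpkl


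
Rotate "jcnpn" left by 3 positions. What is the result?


Input: "jcnpn", rotate left by 3
First 3 characters: "jcn"
Remaining characters: "pn"
Concatenate remaining + first: "pn" + "jcn" = "pnjcn"

pnjcn


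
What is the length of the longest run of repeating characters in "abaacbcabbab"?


Input: "abaacbcabbab"
Scanning for longest run:
  Position 1 ('b'): new char, reset run to 1
  Position 2 ('a'): new char, reset run to 1
  Position 3 ('a'): continues run of 'a', length=2
  Position 4 ('c'): new char, reset run to 1
  Position 5 ('b'): new char, reset run to 1
  Position 6 ('c'): new char, reset run to 1
  Position 7 ('a'): new char, reset run to 1
  Position 8 ('b'): new char, reset run to 1
  Position 9 ('b'): continues run of 'b', length=2
  Position 10 ('a'): new char, reset run to 1
  Position 11 ('b'): new char, reset run to 1
Longest run: 'a' with length 2

2


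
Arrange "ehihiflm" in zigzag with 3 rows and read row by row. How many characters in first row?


Zigzag "ehihiflm" into 3 rows:
Placing characters:
  'e' => row 0
  'h' => row 1
  'i' => row 2
  'h' => row 1
  'i' => row 0
  'f' => row 1
  'l' => row 2
  'm' => row 1
Rows:
  Row 0: "ei"
  Row 1: "hhfm"
  Row 2: "il"
First row length: 2

2


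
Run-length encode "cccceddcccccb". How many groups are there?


Input: cccceddcccccb
Scanning for consecutive runs:
  Group 1: 'c' x 4 (positions 0-3)
  Group 2: 'e' x 1 (positions 4-4)
  Group 3: 'd' x 2 (positions 5-6)
  Group 4: 'c' x 5 (positions 7-11)
  Group 5: 'b' x 1 (positions 12-12)
Total groups: 5

5


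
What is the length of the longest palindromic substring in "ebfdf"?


Input: "ebfdf"
Checking substrings for palindromes:
  [2:5] "fdf" (len 3) => palindrome
Longest palindromic substring: "fdf" with length 3

3


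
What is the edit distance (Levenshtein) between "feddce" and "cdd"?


Computing edit distance: "feddce" -> "cdd"
DP table:
           c    d    d
      0    1    2    3
  f   1    1    2    3
  e   2    2    2    3
  d   3    3    2    2
  d   4    4    3    2
  c   5    4    4    3
  e   6    5    5    4
Edit distance = dp[6][3] = 4

4


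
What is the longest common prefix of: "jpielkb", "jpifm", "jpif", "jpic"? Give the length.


Words: jpielkb, jpifm, jpif, jpic
  Position 0: all 'j' => match
  Position 1: all 'p' => match
  Position 2: all 'i' => match
  Position 3: ('e', 'f', 'f', 'c') => mismatch, stop
LCP = "jpi" (length 3)

3


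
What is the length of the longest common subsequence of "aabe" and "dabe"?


LCS of "aabe" and "dabe"
DP table:
           d    a    b    e
      0    0    0    0    0
  a   0    0    1    1    1
  a   0    0    1    1    1
  b   0    0    1    2    2
  e   0    0    1    2    3
LCS length = dp[4][4] = 3

3


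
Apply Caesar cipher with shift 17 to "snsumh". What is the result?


Caesar cipher: shift "snsumh" by 17
  's' (pos 18) + 17 = pos 9 = 'j'
  'n' (pos 13) + 17 = pos 4 = 'e'
  's' (pos 18) + 17 = pos 9 = 'j'
  'u' (pos 20) + 17 = pos 11 = 'l'
  'm' (pos 12) + 17 = pos 3 = 'd'
  'h' (pos 7) + 17 = pos 24 = 'y'
Result: jejldy

jejldy


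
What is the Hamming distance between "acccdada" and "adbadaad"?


Comparing "acccdada" and "adbadaad" position by position:
  Position 0: 'a' vs 'a' => same
  Position 1: 'c' vs 'd' => differ
  Position 2: 'c' vs 'b' => differ
  Position 3: 'c' vs 'a' => differ
  Position 4: 'd' vs 'd' => same
  Position 5: 'a' vs 'a' => same
  Position 6: 'd' vs 'a' => differ
  Position 7: 'a' vs 'd' => differ
Total differences (Hamming distance): 5

5


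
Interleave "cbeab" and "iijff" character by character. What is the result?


Interleaving "cbeab" and "iijff":
  Position 0: 'c' from first, 'i' from second => "ci"
  Position 1: 'b' from first, 'i' from second => "bi"
  Position 2: 'e' from first, 'j' from second => "ej"
  Position 3: 'a' from first, 'f' from second => "af"
  Position 4: 'b' from first, 'f' from second => "bf"
Result: cibiejafbf

cibiejafbf


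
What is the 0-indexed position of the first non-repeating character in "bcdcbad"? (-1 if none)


Input: bcdcbad
Character frequencies:
  'a': 1
  'b': 2
  'c': 2
  'd': 2
Scanning left to right for freq == 1:
  Position 0 ('b'): freq=2, skip
  Position 1 ('c'): freq=2, skip
  Position 2 ('d'): freq=2, skip
  Position 3 ('c'): freq=2, skip
  Position 4 ('b'): freq=2, skip
  Position 5 ('a'): unique! => answer = 5

5


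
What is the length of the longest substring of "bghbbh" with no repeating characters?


Input: "bghbbh"
Sliding window (track last position of each char):
  Position 0 ('b'): window [0,0] length 1 -- new best
  Position 1 ('g'): window [0,1] length 2 -- new best
  Position 2 ('h'): window [0,2] length 3 -- new best
  Position 3 ('b'): repeat (last at 0), move window start to 1
  Position 3 ('b'): window [1,3] length 3
  Position 4 ('b'): repeat (last at 3), move window start to 4
  Position 4 ('b'): window [4,4] length 1
  Position 5 ('h'): window [4,5] length 2
Longest substring with no repeats: "bgh" with length 3

3


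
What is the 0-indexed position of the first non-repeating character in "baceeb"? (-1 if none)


Input: baceeb
Character frequencies:
  'a': 1
  'b': 2
  'c': 1
  'e': 2
Scanning left to right for freq == 1:
  Position 0 ('b'): freq=2, skip
  Position 1 ('a'): unique! => answer = 1

1


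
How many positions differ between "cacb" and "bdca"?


Comparing "cacb" and "bdca" position by position:
  Position 0: 'c' vs 'b' => DIFFER
  Position 1: 'a' vs 'd' => DIFFER
  Position 2: 'c' vs 'c' => same
  Position 3: 'b' vs 'a' => DIFFER
Positions that differ: 3

3


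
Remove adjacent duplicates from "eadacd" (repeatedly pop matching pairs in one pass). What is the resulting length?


Input: eadacd
Stack-based adjacent duplicate removal:
  Read 'e': push. Stack: e
  Read 'a': push. Stack: ea
  Read 'd': push. Stack: ead
  Read 'a': push. Stack: eada
  Read 'c': push. Stack: eadac
  Read 'd': push. Stack: eadacd
Final stack: "eadacd" (length 6)

6


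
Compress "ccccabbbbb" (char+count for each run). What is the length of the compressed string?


Input: ccccabbbbb
Runs:
  'c' x 4 => "c4"
  'a' x 1 => "a1"
  'b' x 5 => "b5"
Compressed: "c4a1b5"
Compressed length: 6

6


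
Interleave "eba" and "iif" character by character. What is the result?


Interleaving "eba" and "iif":
  Position 0: 'e' from first, 'i' from second => "ei"
  Position 1: 'b' from first, 'i' from second => "bi"
  Position 2: 'a' from first, 'f' from second => "af"
Result: eibiaf

eibiaf


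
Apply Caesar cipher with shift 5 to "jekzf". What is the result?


Caesar cipher: shift "jekzf" by 5
  'j' (pos 9) + 5 = pos 14 = 'o'
  'e' (pos 4) + 5 = pos 9 = 'j'
  'k' (pos 10) + 5 = pos 15 = 'p'
  'z' (pos 25) + 5 = pos 4 = 'e'
  'f' (pos 5) + 5 = pos 10 = 'k'
Result: ojpek

ojpek


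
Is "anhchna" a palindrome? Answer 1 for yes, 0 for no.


Input: anhchna
Reversed: anhchna
  Compare pos 0 ('a') with pos 6 ('a'): match
  Compare pos 1 ('n') with pos 5 ('n'): match
  Compare pos 2 ('h') with pos 4 ('h'): match
Result: palindrome

1


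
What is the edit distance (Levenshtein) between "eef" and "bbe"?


Computing edit distance: "eef" -> "bbe"
DP table:
           b    b    e
      0    1    2    3
  e   1    1    2    2
  e   2    2    2    2
  f   3    3    3    3
Edit distance = dp[3][3] = 3

3


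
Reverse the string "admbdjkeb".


Input: admbdjkeb
Reading characters right to left:
  Position 8: 'b'
  Position 7: 'e'
  Position 6: 'k'
  Position 5: 'j'
  Position 4: 'd'
  Position 3: 'b'
  Position 2: 'm'
  Position 1: 'd'
  Position 0: 'a'
Reversed: bekjdbmda

bekjdbmda


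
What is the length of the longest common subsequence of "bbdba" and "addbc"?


LCS of "bbdba" and "addbc"
DP table:
           a    d    d    b    c
      0    0    0    0    0    0
  b   0    0    0    0    1    1
  b   0    0    0    0    1    1
  d   0    0    1    1    1    1
  b   0    0    1    1    2    2
  a   0    1    1    1    2    2
LCS length = dp[5][5] = 2

2


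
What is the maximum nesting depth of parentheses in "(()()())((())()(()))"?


Input: "(()()())((())()(()))"
Tracking depth:
  Position 0 '(': depth becomes 1
  Position 1 '(': depth becomes 2
  Position 2 ')': depth becomes 1
  Position 3 '(': depth becomes 2
  Position 4 ')': depth becomes 1
  Position 5 '(': depth becomes 2
  Position 6 ')': depth becomes 1
  Position 7 ')': depth becomes 0
  Position 8 '(': depth becomes 1
  Position 9 '(': depth becomes 2
  Position 10 '(': depth becomes 3
  Position 11 ')': depth becomes 2
  Position 12 ')': depth becomes 1
  Position 13 '(': depth becomes 2
  Position 14 ')': depth becomes 1
  Position 15 '(': depth becomes 2
  Position 16 '(': depth becomes 3
  Position 17 ')': depth becomes 2
  Position 18 ')': depth becomes 1
  Position 19 ')': depth becomes 0
Maximum depth reached: 3

3


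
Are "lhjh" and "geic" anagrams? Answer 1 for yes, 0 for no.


Strings: "lhjh", "geic"
Sorted first:  hhjl
Sorted second: cegi
Differ at position 0: 'h' vs 'c' => not anagrams

0


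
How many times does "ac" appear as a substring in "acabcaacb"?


Searching for "ac" in "acabcaacb"
Scanning each position:
  Position 0: "ac" => MATCH
  Position 1: "ca" => no
  Position 2: "ab" => no
  Position 3: "bc" => no
  Position 4: "ca" => no
  Position 5: "aa" => no
  Position 6: "ac" => MATCH
  Position 7: "cb" => no
Total occurrences: 2

2


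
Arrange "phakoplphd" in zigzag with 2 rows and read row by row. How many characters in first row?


Zigzag "phakoplphd" into 2 rows:
Placing characters:
  'p' => row 0
  'h' => row 1
  'a' => row 0
  'k' => row 1
  'o' => row 0
  'p' => row 1
  'l' => row 0
  'p' => row 1
  'h' => row 0
  'd' => row 1
Rows:
  Row 0: "paolh"
  Row 1: "hkppd"
First row length: 5

5


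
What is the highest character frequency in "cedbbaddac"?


Input: cedbbaddac
Character counts:
  'a': 2
  'b': 2
  'c': 2
  'd': 3
  'e': 1
Maximum frequency: 3

3


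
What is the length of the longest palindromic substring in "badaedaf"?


Input: "badaedaf"
Checking substrings for palindromes:
  [1:4] "ada" (len 3) => palindrome
Longest palindromic substring: "ada" with length 3

3


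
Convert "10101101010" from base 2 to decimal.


Input: "10101101010" in base 2
Positional expansion:
  Digit '1' (value 1) x 2^10 = 1024
  Digit '0' (value 0) x 2^9 = 0
  Digit '1' (value 1) x 2^8 = 256
  Digit '0' (value 0) x 2^7 = 0
  Digit '1' (value 1) x 2^6 = 64
  Digit '1' (value 1) x 2^5 = 32
  Digit '0' (value 0) x 2^4 = 0
  Digit '1' (value 1) x 2^3 = 8
  Digit '0' (value 0) x 2^2 = 0
  Digit '1' (value 1) x 2^1 = 2
  Digit '0' (value 0) x 2^0 = 0
Sum = 1386

1386


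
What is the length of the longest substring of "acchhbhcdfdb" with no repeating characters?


Input: "acchhbhcdfdb"
Sliding window (track last position of each char):
  Position 0 ('a'): window [0,0] length 1 -- new best
  Position 1 ('c'): window [0,1] length 2 -- new best
  Position 2 ('c'): repeat (last at 1), move window start to 2
  Position 2 ('c'): window [2,2] length 1
  Position 3 ('h'): window [2,3] length 2
  Position 4 ('h'): repeat (last at 3), move window start to 4
  Position 4 ('h'): window [4,4] length 1
  Position 5 ('b'): window [4,5] length 2
  Position 6 ('h'): repeat (last at 4), move window start to 5
  Position 6 ('h'): window [5,6] length 2
  Position 7 ('c'): window [5,7] length 3 -- new best
  Position 8 ('d'): window [5,8] length 4 -- new best
  Position 9 ('f'): window [5,9] length 5 -- new best
  Position 10 ('d'): repeat (last at 8), move window start to 9
  Position 10 ('d'): window [9,10] length 2
  Position 11 ('b'): window [9,11] length 3
Longest substring with no repeats: "bhcdf" with length 5

5


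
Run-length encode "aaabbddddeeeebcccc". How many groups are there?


Input: aaabbddddeeeebcccc
Scanning for consecutive runs:
  Group 1: 'a' x 3 (positions 0-2)
  Group 2: 'b' x 2 (positions 3-4)
  Group 3: 'd' x 4 (positions 5-8)
  Group 4: 'e' x 4 (positions 9-12)
  Group 5: 'b' x 1 (positions 13-13)
  Group 6: 'c' x 4 (positions 14-17)
Total groups: 6

6


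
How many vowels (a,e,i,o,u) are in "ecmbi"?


Input: ecmbi
Checking each character:
  'e' at position 0: vowel (running total: 1)
  'c' at position 1: consonant
  'm' at position 2: consonant
  'b' at position 3: consonant
  'i' at position 4: vowel (running total: 2)
Total vowels: 2

2


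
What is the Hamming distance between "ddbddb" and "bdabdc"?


Comparing "ddbddb" and "bdabdc" position by position:
  Position 0: 'd' vs 'b' => differ
  Position 1: 'd' vs 'd' => same
  Position 2: 'b' vs 'a' => differ
  Position 3: 'd' vs 'b' => differ
  Position 4: 'd' vs 'd' => same
  Position 5: 'b' vs 'c' => differ
Total differences (Hamming distance): 4

4


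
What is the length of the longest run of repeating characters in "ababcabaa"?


Input: "ababcabaa"
Scanning for longest run:
  Position 1 ('b'): new char, reset run to 1
  Position 2 ('a'): new char, reset run to 1
  Position 3 ('b'): new char, reset run to 1
  Position 4 ('c'): new char, reset run to 1
  Position 5 ('a'): new char, reset run to 1
  Position 6 ('b'): new char, reset run to 1
  Position 7 ('a'): new char, reset run to 1
  Position 8 ('a'): continues run of 'a', length=2
Longest run: 'a' with length 2

2


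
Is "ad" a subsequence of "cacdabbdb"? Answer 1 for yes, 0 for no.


Check if "ad" is a subsequence of "cacdabbdb"
Greedy scan:
  Position 0 ('c'): no match needed
  Position 1 ('a'): matches sub[0] = 'a'
  Position 2 ('c'): no match needed
  Position 3 ('d'): matches sub[1] = 'd'
  Position 4 ('a'): no match needed
  Position 5 ('b'): no match needed
  Position 6 ('b'): no match needed
  Position 7 ('d'): no match needed
  Position 8 ('b'): no match needed
All 2 characters matched => is a subsequence

1


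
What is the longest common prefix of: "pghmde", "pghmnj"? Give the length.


Words: pghmde, pghmnj
  Position 0: all 'p' => match
  Position 1: all 'g' => match
  Position 2: all 'h' => match
  Position 3: all 'm' => match
  Position 4: ('d', 'n') => mismatch, stop
LCP = "pghm" (length 4)

4


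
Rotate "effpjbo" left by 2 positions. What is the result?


Input: "effpjbo", rotate left by 2
First 2 characters: "ef"
Remaining characters: "fpjbo"
Concatenate remaining + first: "fpjbo" + "ef" = "fpjboef"

fpjboef


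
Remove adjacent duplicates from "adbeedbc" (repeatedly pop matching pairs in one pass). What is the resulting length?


Input: adbeedbc
Stack-based adjacent duplicate removal:
  Read 'a': push. Stack: a
  Read 'd': push. Stack: ad
  Read 'b': push. Stack: adb
  Read 'e': push. Stack: adbe
  Read 'e': matches stack top 'e' => pop. Stack: adb
  Read 'd': push. Stack: adbd
  Read 'b': push. Stack: adbdb
  Read 'c': push. Stack: adbdbc
Final stack: "adbdbc" (length 6)

6


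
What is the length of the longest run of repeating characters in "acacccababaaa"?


Input: "acacccababaaa"
Scanning for longest run:
  Position 1 ('c'): new char, reset run to 1
  Position 2 ('a'): new char, reset run to 1
  Position 3 ('c'): new char, reset run to 1
  Position 4 ('c'): continues run of 'c', length=2
  Position 5 ('c'): continues run of 'c', length=3
  Position 6 ('a'): new char, reset run to 1
  Position 7 ('b'): new char, reset run to 1
  Position 8 ('a'): new char, reset run to 1
  Position 9 ('b'): new char, reset run to 1
  Position 10 ('a'): new char, reset run to 1
  Position 11 ('a'): continues run of 'a', length=2
  Position 12 ('a'): continues run of 'a', length=3
Longest run: 'c' with length 3

3


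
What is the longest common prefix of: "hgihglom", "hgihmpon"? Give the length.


Words: hgihglom, hgihmpon
  Position 0: all 'h' => match
  Position 1: all 'g' => match
  Position 2: all 'i' => match
  Position 3: all 'h' => match
  Position 4: ('g', 'm') => mismatch, stop
LCP = "hgih" (length 4)

4


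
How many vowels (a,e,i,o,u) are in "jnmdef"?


Input: jnmdef
Checking each character:
  'j' at position 0: consonant
  'n' at position 1: consonant
  'm' at position 2: consonant
  'd' at position 3: consonant
  'e' at position 4: vowel (running total: 1)
  'f' at position 5: consonant
Total vowels: 1

1


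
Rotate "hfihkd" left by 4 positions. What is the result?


Input: "hfihkd", rotate left by 4
First 4 characters: "hfih"
Remaining characters: "kd"
Concatenate remaining + first: "kd" + "hfih" = "kdhfih"

kdhfih


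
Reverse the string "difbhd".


Input: difbhd
Reading characters right to left:
  Position 5: 'd'
  Position 4: 'h'
  Position 3: 'b'
  Position 2: 'f'
  Position 1: 'i'
  Position 0: 'd'
Reversed: dhbfid

dhbfid


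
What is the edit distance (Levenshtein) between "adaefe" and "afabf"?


Computing edit distance: "adaefe" -> "afabf"
DP table:
           a    f    a    b    f
      0    1    2    3    4    5
  a   1    0    1    2    3    4
  d   2    1    1    2    3    4
  a   3    2    2    1    2    3
  e   4    3    3    2    2    3
  f   5    4    3    3    3    2
  e   6    5    4    4    4    3
Edit distance = dp[6][5] = 3

3


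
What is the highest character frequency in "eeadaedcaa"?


Input: eeadaedcaa
Character counts:
  'a': 4
  'c': 1
  'd': 2
  'e': 3
Maximum frequency: 4

4


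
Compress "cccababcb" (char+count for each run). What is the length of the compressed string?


Input: cccababcb
Runs:
  'c' x 3 => "c3"
  'a' x 1 => "a1"
  'b' x 1 => "b1"
  'a' x 1 => "a1"
  'b' x 1 => "b1"
  'c' x 1 => "c1"
  'b' x 1 => "b1"
Compressed: "c3a1b1a1b1c1b1"
Compressed length: 14

14


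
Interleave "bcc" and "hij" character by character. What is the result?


Interleaving "bcc" and "hij":
  Position 0: 'b' from first, 'h' from second => "bh"
  Position 1: 'c' from first, 'i' from second => "ci"
  Position 2: 'c' from first, 'j' from second => "cj"
Result: bhcicj

bhcicj


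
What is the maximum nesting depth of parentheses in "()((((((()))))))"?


Input: "()((((((()))))))"
Tracking depth:
  Position 0 '(': depth becomes 1
  Position 1 ')': depth becomes 0
  Position 2 '(': depth becomes 1
  Position 3 '(': depth becomes 2
  Position 4 '(': depth becomes 3
  Position 5 '(': depth becomes 4
  Position 6 '(': depth becomes 5
  Position 7 '(': depth becomes 6
  Position 8 '(': depth becomes 7
  Position 9 ')': depth becomes 6
  Position 10 ')': depth becomes 5
  Position 11 ')': depth becomes 4
  Position 12 ')': depth becomes 3
  Position 13 ')': depth becomes 2
  Position 14 ')': depth becomes 1
  Position 15 ')': depth becomes 0
Maximum depth reached: 7

7


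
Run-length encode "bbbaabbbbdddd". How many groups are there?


Input: bbbaabbbbdddd
Scanning for consecutive runs:
  Group 1: 'b' x 3 (positions 0-2)
  Group 2: 'a' x 2 (positions 3-4)
  Group 3: 'b' x 4 (positions 5-8)
  Group 4: 'd' x 4 (positions 9-12)
Total groups: 4

4


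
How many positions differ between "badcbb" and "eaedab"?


Comparing "badcbb" and "eaedab" position by position:
  Position 0: 'b' vs 'e' => DIFFER
  Position 1: 'a' vs 'a' => same
  Position 2: 'd' vs 'e' => DIFFER
  Position 3: 'c' vs 'd' => DIFFER
  Position 4: 'b' vs 'a' => DIFFER
  Position 5: 'b' vs 'b' => same
Positions that differ: 4

4


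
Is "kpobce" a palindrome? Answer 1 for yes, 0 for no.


Input: kpobce
Reversed: ecbopk
  Compare pos 0 ('k') with pos 5 ('e'): MISMATCH
  Compare pos 1 ('p') with pos 4 ('c'): MISMATCH
  Compare pos 2 ('o') with pos 3 ('b'): MISMATCH
Result: not a palindrome

0


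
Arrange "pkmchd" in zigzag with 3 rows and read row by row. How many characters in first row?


Zigzag "pkmchd" into 3 rows:
Placing characters:
  'p' => row 0
  'k' => row 1
  'm' => row 2
  'c' => row 1
  'h' => row 0
  'd' => row 1
Rows:
  Row 0: "ph"
  Row 1: "kcd"
  Row 2: "m"
First row length: 2

2


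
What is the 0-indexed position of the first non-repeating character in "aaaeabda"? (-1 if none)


Input: aaaeabda
Character frequencies:
  'a': 5
  'b': 1
  'd': 1
  'e': 1
Scanning left to right for freq == 1:
  Position 0 ('a'): freq=5, skip
  Position 1 ('a'): freq=5, skip
  Position 2 ('a'): freq=5, skip
  Position 3 ('e'): unique! => answer = 3

3


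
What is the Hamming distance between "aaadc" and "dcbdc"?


Comparing "aaadc" and "dcbdc" position by position:
  Position 0: 'a' vs 'd' => differ
  Position 1: 'a' vs 'c' => differ
  Position 2: 'a' vs 'b' => differ
  Position 3: 'd' vs 'd' => same
  Position 4: 'c' vs 'c' => same
Total differences (Hamming distance): 3

3


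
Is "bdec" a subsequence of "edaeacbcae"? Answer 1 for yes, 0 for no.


Check if "bdec" is a subsequence of "edaeacbcae"
Greedy scan:
  Position 0 ('e'): no match needed
  Position 1 ('d'): no match needed
  Position 2 ('a'): no match needed
  Position 3 ('e'): no match needed
  Position 4 ('a'): no match needed
  Position 5 ('c'): no match needed
  Position 6 ('b'): matches sub[0] = 'b'
  Position 7 ('c'): no match needed
  Position 8 ('a'): no match needed
  Position 9 ('e'): no match needed
Only matched 1/4 characters => not a subsequence

0


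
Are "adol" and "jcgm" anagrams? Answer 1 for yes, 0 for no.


Strings: "adol", "jcgm"
Sorted first:  adlo
Sorted second: cgjm
Differ at position 0: 'a' vs 'c' => not anagrams

0


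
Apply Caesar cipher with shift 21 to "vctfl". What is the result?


Caesar cipher: shift "vctfl" by 21
  'v' (pos 21) + 21 = pos 16 = 'q'
  'c' (pos 2) + 21 = pos 23 = 'x'
  't' (pos 19) + 21 = pos 14 = 'o'
  'f' (pos 5) + 21 = pos 0 = 'a'
  'l' (pos 11) + 21 = pos 6 = 'g'
Result: qxoag

qxoag


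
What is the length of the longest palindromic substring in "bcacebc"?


Input: "bcacebc"
Checking substrings for palindromes:
  [1:4] "cac" (len 3) => palindrome
Longest palindromic substring: "cac" with length 3

3


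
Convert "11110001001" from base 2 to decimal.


Input: "11110001001" in base 2
Positional expansion:
  Digit '1' (value 1) x 2^10 = 1024
  Digit '1' (value 1) x 2^9 = 512
  Digit '1' (value 1) x 2^8 = 256
  Digit '1' (value 1) x 2^7 = 128
  Digit '0' (value 0) x 2^6 = 0
  Digit '0' (value 0) x 2^5 = 0
  Digit '0' (value 0) x 2^4 = 0
  Digit '1' (value 1) x 2^3 = 8
  Digit '0' (value 0) x 2^2 = 0
  Digit '0' (value 0) x 2^1 = 0
  Digit '1' (value 1) x 2^0 = 1
Sum = 1929

1929


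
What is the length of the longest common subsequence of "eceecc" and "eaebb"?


LCS of "eceecc" and "eaebb"
DP table:
           e    a    e    b    b
      0    0    0    0    0    0
  e   0    1    1    1    1    1
  c   0    1    1    1    1    1
  e   0    1    1    2    2    2
  e   0    1    1    2    2    2
  c   0    1    1    2    2    2
  c   0    1    1    2    2    2
LCS length = dp[6][5] = 2

2


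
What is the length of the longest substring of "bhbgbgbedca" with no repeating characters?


Input: "bhbgbgbedca"
Sliding window (track last position of each char):
  Position 0 ('b'): window [0,0] length 1 -- new best
  Position 1 ('h'): window [0,1] length 2 -- new best
  Position 2 ('b'): repeat (last at 0), move window start to 1
  Position 2 ('b'): window [1,2] length 2
  Position 3 ('g'): window [1,3] length 3 -- new best
  Position 4 ('b'): repeat (last at 2), move window start to 3
  Position 4 ('b'): window [3,4] length 2
  Position 5 ('g'): repeat (last at 3), move window start to 4
  Position 5 ('g'): window [4,5] length 2
  Position 6 ('b'): repeat (last at 4), move window start to 5
  Position 6 ('b'): window [5,6] length 2
  Position 7 ('e'): window [5,7] length 3
  Position 8 ('d'): window [5,8] length 4 -- new best
  Position 9 ('c'): window [5,9] length 5 -- new best
  Position 10 ('a'): window [5,10] length 6 -- new best
Longest substring with no repeats: "gbedca" with length 6

6


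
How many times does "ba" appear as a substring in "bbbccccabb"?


Searching for "ba" in "bbbccccabb"
Scanning each position:
  Position 0: "bb" => no
  Position 1: "bb" => no
  Position 2: "bc" => no
  Position 3: "cc" => no
  Position 4: "cc" => no
  Position 5: "cc" => no
  Position 6: "ca" => no
  Position 7: "ab" => no
  Position 8: "bb" => no
Total occurrences: 0

0


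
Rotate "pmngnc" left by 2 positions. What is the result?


Input: "pmngnc", rotate left by 2
First 2 characters: "pm"
Remaining characters: "ngnc"
Concatenate remaining + first: "ngnc" + "pm" = "ngncpm"

ngncpm


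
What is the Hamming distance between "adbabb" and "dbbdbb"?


Comparing "adbabb" and "dbbdbb" position by position:
  Position 0: 'a' vs 'd' => differ
  Position 1: 'd' vs 'b' => differ
  Position 2: 'b' vs 'b' => same
  Position 3: 'a' vs 'd' => differ
  Position 4: 'b' vs 'b' => same
  Position 5: 'b' vs 'b' => same
Total differences (Hamming distance): 3

3


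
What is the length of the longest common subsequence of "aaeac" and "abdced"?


LCS of "aaeac" and "abdced"
DP table:
           a    b    d    c    e    d
      0    0    0    0    0    0    0
  a   0    1    1    1    1    1    1
  a   0    1    1    1    1    1    1
  e   0    1    1    1    1    2    2
  a   0    1    1    1    1    2    2
  c   0    1    1    1    2    2    2
LCS length = dp[5][6] = 2

2


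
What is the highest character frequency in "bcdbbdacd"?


Input: bcdbbdacd
Character counts:
  'a': 1
  'b': 3
  'c': 2
  'd': 3
Maximum frequency: 3

3


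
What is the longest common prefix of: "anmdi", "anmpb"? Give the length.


Words: anmdi, anmpb
  Position 0: all 'a' => match
  Position 1: all 'n' => match
  Position 2: all 'm' => match
  Position 3: ('d', 'p') => mismatch, stop
LCP = "anm" (length 3)

3


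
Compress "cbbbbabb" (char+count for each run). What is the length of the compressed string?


Input: cbbbbabb
Runs:
  'c' x 1 => "c1"
  'b' x 4 => "b4"
  'a' x 1 => "a1"
  'b' x 2 => "b2"
Compressed: "c1b4a1b2"
Compressed length: 8

8


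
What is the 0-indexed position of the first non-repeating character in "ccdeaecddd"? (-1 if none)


Input: ccdeaecddd
Character frequencies:
  'a': 1
  'c': 3
  'd': 4
  'e': 2
Scanning left to right for freq == 1:
  Position 0 ('c'): freq=3, skip
  Position 1 ('c'): freq=3, skip
  Position 2 ('d'): freq=4, skip
  Position 3 ('e'): freq=2, skip
  Position 4 ('a'): unique! => answer = 4

4


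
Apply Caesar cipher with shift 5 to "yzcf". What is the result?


Caesar cipher: shift "yzcf" by 5
  'y' (pos 24) + 5 = pos 3 = 'd'
  'z' (pos 25) + 5 = pos 4 = 'e'
  'c' (pos 2) + 5 = pos 7 = 'h'
  'f' (pos 5) + 5 = pos 10 = 'k'
Result: dehk

dehk


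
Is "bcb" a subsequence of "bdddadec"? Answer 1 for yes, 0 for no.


Check if "bcb" is a subsequence of "bdddadec"
Greedy scan:
  Position 0 ('b'): matches sub[0] = 'b'
  Position 1 ('d'): no match needed
  Position 2 ('d'): no match needed
  Position 3 ('d'): no match needed
  Position 4 ('a'): no match needed
  Position 5 ('d'): no match needed
  Position 6 ('e'): no match needed
  Position 7 ('c'): matches sub[1] = 'c'
Only matched 2/3 characters => not a subsequence

0


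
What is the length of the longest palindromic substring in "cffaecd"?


Input: "cffaecd"
Checking substrings for palindromes:
  [1:3] "ff" (len 2) => palindrome
Longest palindromic substring: "ff" with length 2

2


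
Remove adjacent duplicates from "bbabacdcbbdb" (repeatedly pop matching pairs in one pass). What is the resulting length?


Input: bbabacdcbbdb
Stack-based adjacent duplicate removal:
  Read 'b': push. Stack: b
  Read 'b': matches stack top 'b' => pop. Stack: (empty)
  Read 'a': push. Stack: a
  Read 'b': push. Stack: ab
  Read 'a': push. Stack: aba
  Read 'c': push. Stack: abac
  Read 'd': push. Stack: abacd
  Read 'c': push. Stack: abacdc
  Read 'b': push. Stack: abacdcb
  Read 'b': matches stack top 'b' => pop. Stack: abacdc
  Read 'd': push. Stack: abacdcd
  Read 'b': push. Stack: abacdcdb
Final stack: "abacdcdb" (length 8)

8


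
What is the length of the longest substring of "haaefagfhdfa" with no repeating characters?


Input: "haaefagfhdfa"
Sliding window (track last position of each char):
  Position 0 ('h'): window [0,0] length 1 -- new best
  Position 1 ('a'): window [0,1] length 2 -- new best
  Position 2 ('a'): repeat (last at 1), move window start to 2
  Position 2 ('a'): window [2,2] length 1
  Position 3 ('e'): window [2,3] length 2
  Position 4 ('f'): window [2,4] length 3 -- new best
  Position 5 ('a'): repeat (last at 2), move window start to 3
  Position 5 ('a'): window [3,5] length 3
  Position 6 ('g'): window [3,6] length 4 -- new best
  Position 7 ('f'): repeat (last at 4), move window start to 5
  Position 7 ('f'): window [5,7] length 3
  Position 8 ('h'): window [5,8] length 4
  Position 9 ('d'): window [5,9] length 5 -- new best
  Position 10 ('f'): repeat (last at 7), move window start to 8
  Position 10 ('f'): window [8,10] length 3
  Position 11 ('a'): window [8,11] length 4
Longest substring with no repeats: "agfhd" with length 5

5


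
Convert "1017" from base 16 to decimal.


Input: "1017" in base 16
Positional expansion:
  Digit '1' (value 1) x 16^3 = 4096
  Digit '0' (value 0) x 16^2 = 0
  Digit '1' (value 1) x 16^1 = 16
  Digit '7' (value 7) x 16^0 = 7
Sum = 4119

4119


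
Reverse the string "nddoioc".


Input: nddoioc
Reading characters right to left:
  Position 6: 'c'
  Position 5: 'o'
  Position 4: 'i'
  Position 3: 'o'
  Position 2: 'd'
  Position 1: 'd'
  Position 0: 'n'
Reversed: coioddn

coioddn


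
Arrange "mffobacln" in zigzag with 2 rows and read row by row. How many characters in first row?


Zigzag "mffobacln" into 2 rows:
Placing characters:
  'm' => row 0
  'f' => row 1
  'f' => row 0
  'o' => row 1
  'b' => row 0
  'a' => row 1
  'c' => row 0
  'l' => row 1
  'n' => row 0
Rows:
  Row 0: "mfbcn"
  Row 1: "foal"
First row length: 5

5


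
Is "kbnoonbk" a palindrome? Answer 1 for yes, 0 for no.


Input: kbnoonbk
Reversed: kbnoonbk
  Compare pos 0 ('k') with pos 7 ('k'): match
  Compare pos 1 ('b') with pos 6 ('b'): match
  Compare pos 2 ('n') with pos 5 ('n'): match
  Compare pos 3 ('o') with pos 4 ('o'): match
Result: palindrome

1


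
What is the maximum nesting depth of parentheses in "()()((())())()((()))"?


Input: "()()((())())()((()))"
Tracking depth:
  Position 0 '(': depth becomes 1
  Position 1 ')': depth becomes 0
  Position 2 '(': depth becomes 1
  Position 3 ')': depth becomes 0
  Position 4 '(': depth becomes 1
  Position 5 '(': depth becomes 2
  Position 6 '(': depth becomes 3
  Position 7 ')': depth becomes 2
  Position 8 ')': depth becomes 1
  Position 9 '(': depth becomes 2
  Position 10 ')': depth becomes 1
  Position 11 ')': depth becomes 0
  Position 12 '(': depth becomes 1
  Position 13 ')': depth becomes 0
  Position 14 '(': depth becomes 1
  Position 15 '(': depth becomes 2
  Position 16 '(': depth becomes 3
  Position 17 ')': depth becomes 2
  Position 18 ')': depth becomes 1
  Position 19 ')': depth becomes 0
Maximum depth reached: 3

3
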